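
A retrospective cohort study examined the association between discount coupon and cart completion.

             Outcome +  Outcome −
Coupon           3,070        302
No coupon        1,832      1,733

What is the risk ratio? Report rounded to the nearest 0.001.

Cells: a = 3070, b = 302, c = 1832, d = 1733.
Risk in exposed = 3070/3372 = 0.91044; risk in unexposed = 1832/3565 = 0.51388.
RR = 0.91044 / 0.51388 = 1.77168
The risk among the exposed is 1.77 times that among the unexposed.

1.772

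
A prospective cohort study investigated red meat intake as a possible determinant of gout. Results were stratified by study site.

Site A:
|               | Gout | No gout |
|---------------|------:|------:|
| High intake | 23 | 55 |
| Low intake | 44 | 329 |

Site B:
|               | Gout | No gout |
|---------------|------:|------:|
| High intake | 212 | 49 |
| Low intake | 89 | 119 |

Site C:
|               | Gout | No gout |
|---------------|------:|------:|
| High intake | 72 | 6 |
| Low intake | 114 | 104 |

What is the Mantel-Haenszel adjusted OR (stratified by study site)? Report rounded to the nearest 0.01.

OR_MH = Σ(aᵢdᵢ/nᵢ) / Σ(bᵢcᵢ/nᵢ), where nᵢ is the stratum total.
Stratum 1 (Site A): n = 451; a·d/n = 23·329/451 = 16.7783; b·c/n = 55·44/451 = 5.3659
Stratum 2 (Site B): n = 469; a·d/n = 212·119/469 = 53.7910; b·c/n = 49·89/469 = 9.2985
Stratum 3 (Site C): n = 296; a·d/n = 72·104/296 = 25.2973; b·c/n = 6·114/296 = 2.3108
OR_MH = (16.7783 + 53.7910 + 25.2973) / (5.3659 + 9.2985 + 2.3108) = 95.8666 / 16.9752 = 5.64746

5.65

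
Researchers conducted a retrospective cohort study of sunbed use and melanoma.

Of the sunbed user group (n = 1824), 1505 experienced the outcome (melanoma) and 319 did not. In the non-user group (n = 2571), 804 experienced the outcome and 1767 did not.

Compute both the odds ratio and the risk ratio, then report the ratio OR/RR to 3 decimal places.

From the description: a = 1505, b = 319, c = 804, d = 1767.
OR = (1505·1767)/(319·804) = 2659335/256476 = 10.36875
Risk in exposed = 1505/1824 = 0.82511; risk in unexposed = 804/2571 = 0.31272; RR = 2.63850
OR/RR = 10.36875 / 2.63850 = 3.92978
The outcome is not rare, so the OR lies further from 1 than the RR.

3.930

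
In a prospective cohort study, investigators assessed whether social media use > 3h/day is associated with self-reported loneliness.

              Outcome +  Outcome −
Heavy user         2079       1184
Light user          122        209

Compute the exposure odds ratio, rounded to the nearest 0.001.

Cells: a = 2079, b = 1184, c = 122, d = 209.
OR = (a·d)/(b·c) = (2079 × 209) / (1184 × 122) = 434511 / 144448 = 3.00808
The odds of self-reported loneliness are about 3.01 times as high in the heavy user group.

3.008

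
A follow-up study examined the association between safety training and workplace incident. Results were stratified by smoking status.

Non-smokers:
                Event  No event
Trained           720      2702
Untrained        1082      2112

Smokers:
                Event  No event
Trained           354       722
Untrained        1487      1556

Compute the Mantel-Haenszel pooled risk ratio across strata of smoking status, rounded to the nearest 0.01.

RR_MH = Σ(aᵢ·n₀ᵢ/nᵢ) / Σ(cᵢ·n₁ᵢ/nᵢ), with n₁ᵢ = aᵢ+bᵢ (exposed), n₀ᵢ = cᵢ+dᵢ (unexposed), nᵢ = n₁ᵢ+n₀ᵢ.
Stratum 1 (Non-smokers): n₁ = 3422, n₀ = 3194, n = 6616; a·n₀/n = 720·3194/6616 = 347.5937; c·n₁/n = 1082·3422/6616 = 559.6439
Stratum 2 (Smokers): n₁ = 1076, n₀ = 3043, n = 4119; a·n₀/n = 354·3043/4119 = 261.5251; c·n₁/n = 1487·1076/4119 = 388.4467
RR_MH = (347.5937 + 261.5251) / (559.6439 + 388.4467) = 609.1188 / 948.0906 = 0.64247

0.64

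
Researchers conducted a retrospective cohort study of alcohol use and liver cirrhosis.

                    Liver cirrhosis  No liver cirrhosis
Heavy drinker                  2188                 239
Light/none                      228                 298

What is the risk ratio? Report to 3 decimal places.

2.080

Cells: a = 2188, b = 239, c = 228, d = 298.
Risk in exposed = 2188/2427 = 0.90152; risk in unexposed = 228/526 = 0.43346.
RR = 0.90152 / 0.43346 = 2.07983
The risk among the exposed is 2.08 times that among the unexposed.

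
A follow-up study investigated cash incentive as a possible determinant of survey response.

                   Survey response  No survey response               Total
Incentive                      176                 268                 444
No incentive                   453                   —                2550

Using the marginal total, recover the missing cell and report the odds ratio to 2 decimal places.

3.04

The missing cell is in the unexposed row: 2550 − 453 = 2097.
So a = 176, b = 268, c = 453, d = 2097.
OR = (a·d)/(b·c) = (176 × 2097) / (268 × 453) = 369072 / 121404 = 3.04003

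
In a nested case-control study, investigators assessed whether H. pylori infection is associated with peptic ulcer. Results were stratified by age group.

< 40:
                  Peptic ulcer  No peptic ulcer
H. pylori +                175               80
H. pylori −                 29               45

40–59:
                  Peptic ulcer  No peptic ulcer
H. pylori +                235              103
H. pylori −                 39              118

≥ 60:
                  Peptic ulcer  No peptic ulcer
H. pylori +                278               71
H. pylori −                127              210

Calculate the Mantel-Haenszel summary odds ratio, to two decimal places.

OR_MH = Σ(aᵢdᵢ/nᵢ) / Σ(bᵢcᵢ/nᵢ), where nᵢ is the stratum total.
Stratum 1 (< 40): n = 329; a·d/n = 175·45/329 = 23.9362; b·c/n = 80·29/329 = 7.0517
Stratum 2 (40–59): n = 495; a·d/n = 235·118/495 = 56.0202; b·c/n = 103·39/495 = 8.1152
Stratum 3 (≥ 60): n = 686; a·d/n = 278·210/686 = 85.1020; b·c/n = 71·127/686 = 13.1443
OR_MH = (23.9362 + 56.0202 + 85.1020) / (7.0517 + 8.1152 + 13.1443) = 165.0584 / 28.3111 = 5.83016

5.83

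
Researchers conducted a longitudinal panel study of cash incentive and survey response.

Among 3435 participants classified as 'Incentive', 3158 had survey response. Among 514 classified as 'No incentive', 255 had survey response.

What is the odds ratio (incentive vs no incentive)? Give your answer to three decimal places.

From the description: a = 3158, b = 277, c = 255, d = 259.
OR = (a·d)/(b·c) = (3158 × 259) / (277 × 255) = 817922 / 70635 = 11.57956
The odds of survey response are about 11.58 times as high in the incentive group.

11.580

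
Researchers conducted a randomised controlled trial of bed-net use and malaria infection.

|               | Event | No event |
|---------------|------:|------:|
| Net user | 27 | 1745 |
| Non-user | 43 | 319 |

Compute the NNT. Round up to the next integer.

10

Risk in treated group = 27/1772 = 0.01524; risk in control = 43/362 = 0.11878.
Absolute risk reduction = 0.11878 − 0.01524 = 0.10355
NNT = 1 / ARR = 1 / 0.10355 = 9.657 → round up → 10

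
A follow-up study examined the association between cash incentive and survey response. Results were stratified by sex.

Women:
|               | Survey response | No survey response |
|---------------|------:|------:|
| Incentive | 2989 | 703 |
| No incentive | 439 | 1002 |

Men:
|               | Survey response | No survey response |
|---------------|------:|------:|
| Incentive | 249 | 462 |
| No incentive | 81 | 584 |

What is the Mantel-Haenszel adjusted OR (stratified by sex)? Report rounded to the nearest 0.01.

7.89

OR_MH = Σ(aᵢdᵢ/nᵢ) / Σ(bᵢcᵢ/nᵢ), where nᵢ is the stratum total.
Stratum 1 (Women): n = 5133; a·d/n = 2989·1002/5133 = 583.4752; b·c/n = 703·439/5133 = 60.1241
Stratum 2 (Men): n = 1376; a·d/n = 249·584/1376 = 105.6802; b·c/n = 462·81/1376 = 27.1962
OR_MH = (583.4752 + 105.6802) / (60.1241 + 27.1962) = 689.1554 / 87.3203 = 7.89227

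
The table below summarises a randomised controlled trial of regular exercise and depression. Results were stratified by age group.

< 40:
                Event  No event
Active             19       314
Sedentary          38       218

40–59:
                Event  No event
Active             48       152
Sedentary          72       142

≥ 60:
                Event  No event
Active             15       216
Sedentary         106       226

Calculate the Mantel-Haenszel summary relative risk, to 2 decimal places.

RR_MH = Σ(aᵢ·n₀ᵢ/nᵢ) / Σ(cᵢ·n₁ᵢ/nᵢ), with n₁ᵢ = aᵢ+bᵢ (exposed), n₀ᵢ = cᵢ+dᵢ (unexposed), nᵢ = n₁ᵢ+n₀ᵢ.
Stratum 1 (< 40): n₁ = 333, n₀ = 256, n = 589; a·n₀/n = 19·256/589 = 8.2581; c·n₁/n = 38·333/589 = 21.4839
Stratum 2 (40–59): n₁ = 200, n₀ = 214, n = 414; a·n₀/n = 48·214/414 = 24.8116; c·n₁/n = 72·200/414 = 34.7826
Stratum 3 (≥ 60): n₁ = 231, n₀ = 332, n = 563; a·n₀/n = 15·332/563 = 8.8455; c·n₁/n = 106·231/563 = 43.4920
RR_MH = (8.2581 + 24.8116 + 8.8455) / (21.4839 + 34.7826 + 43.4920) = 41.9151 / 99.7585 = 0.42017

0.42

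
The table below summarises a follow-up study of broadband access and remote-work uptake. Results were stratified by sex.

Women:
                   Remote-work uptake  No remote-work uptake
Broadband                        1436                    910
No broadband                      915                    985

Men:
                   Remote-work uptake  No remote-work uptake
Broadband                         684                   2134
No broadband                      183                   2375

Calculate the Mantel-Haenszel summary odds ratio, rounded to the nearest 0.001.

2.364

OR_MH = Σ(aᵢdᵢ/nᵢ) / Σ(bᵢcᵢ/nᵢ), where nᵢ is the stratum total.
Stratum 1 (Women): n = 4246; a·d/n = 1436·985/4246 = 333.1276; b·c/n = 910·915/4246 = 196.1022
Stratum 2 (Men): n = 5376; a·d/n = 684·2375/5376 = 302.1763; b·c/n = 2134·183/5376 = 72.6417
OR_MH = (333.1276 + 302.1763) / (196.1022 + 72.6417) = 635.3040 / 268.7440 = 2.36397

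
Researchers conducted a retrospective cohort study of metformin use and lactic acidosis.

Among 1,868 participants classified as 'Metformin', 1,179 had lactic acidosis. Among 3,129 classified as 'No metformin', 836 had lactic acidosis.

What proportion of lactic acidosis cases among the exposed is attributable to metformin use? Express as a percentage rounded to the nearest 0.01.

57.67

From the description: a = 1179, b = 689, c = 836, d = 2293.
Risk in exposed = 1179/1868 = 0.63116; risk in unexposed = 836/3129 = 0.26718.
RR = 0.63116/0.26718 = 2.36231
AR% = (RR − 1)/RR × 100 = (2.36231 − 1)/2.36231 × 100 = 57.6685%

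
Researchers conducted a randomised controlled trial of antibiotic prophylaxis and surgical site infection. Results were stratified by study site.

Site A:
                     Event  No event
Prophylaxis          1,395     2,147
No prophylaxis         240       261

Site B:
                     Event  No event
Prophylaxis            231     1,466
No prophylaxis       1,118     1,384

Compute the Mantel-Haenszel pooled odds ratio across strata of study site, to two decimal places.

0.32

OR_MH = Σ(aᵢdᵢ/nᵢ) / Σ(bᵢcᵢ/nᵢ), where nᵢ is the stratum total.
Stratum 1 (Site A): n = 4043; a·d/n = 1395·261/4043 = 90.0557; b·c/n = 2147·240/4043 = 127.4499
Stratum 2 (Site B): n = 4199; a·d/n = 231·1384/4199 = 76.1381; b·c/n = 1466·1118/4199 = 390.3282
OR_MH = (90.0557 + 76.1381) / (127.4499 + 390.3282) = 166.1938 / 517.7781 = 0.32097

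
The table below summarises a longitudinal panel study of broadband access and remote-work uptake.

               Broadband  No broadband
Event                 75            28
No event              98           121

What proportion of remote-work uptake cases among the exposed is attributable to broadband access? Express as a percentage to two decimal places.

Reading the table with exposure as columns: a = 75 (Broadband, case), b = 98 (Broadband, non-case), c = 28 (No broadband, case), d = 121.
Risk in exposed = 75/173 = 0.43353; risk in unexposed = 28/149 = 0.18792.
RR = 0.43353/0.18792 = 2.30698
AR% = (RR − 1)/RR × 100 = (2.30698 − 1)/2.30698 × 100 = 56.6532%

56.65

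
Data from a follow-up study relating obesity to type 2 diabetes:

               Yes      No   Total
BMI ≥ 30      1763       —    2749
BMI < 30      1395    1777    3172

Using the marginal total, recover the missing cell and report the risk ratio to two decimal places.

1.46

The missing cell is in the exposed row: 2749 − 1763 = 986.
So a = 1763, b = 986, c = 1395, d = 1777.
RR = [a/(a+b)] / [c/(c+d)] = (1763/2749) / (1395/3172) = 0.64132/0.43979 = 1.45827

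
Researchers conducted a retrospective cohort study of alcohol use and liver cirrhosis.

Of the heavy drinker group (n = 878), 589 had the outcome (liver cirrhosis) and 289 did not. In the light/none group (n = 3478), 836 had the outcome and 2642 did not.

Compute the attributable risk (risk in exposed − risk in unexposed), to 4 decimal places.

From the description: a = 589, b = 289, c = 836, d = 2642.
Risk in exposed = 589/878 = 0.670843; risk in unexposed = 836/3478 = 0.240368.
Risk difference = 0.670843 − 0.240368 = 0.430475

0.4305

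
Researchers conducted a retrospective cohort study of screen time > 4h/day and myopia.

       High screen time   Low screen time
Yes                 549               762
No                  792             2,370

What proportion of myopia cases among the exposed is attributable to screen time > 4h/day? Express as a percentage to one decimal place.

40.6

Reading the table with exposure as columns: a = 549 (High screen time, case), b = 792 (High screen time, non-case), c = 762 (Low screen time, case), d = 2370.
Risk in exposed = 549/1341 = 0.40940; risk in unexposed = 762/3132 = 0.24330.
RR = 0.40940/0.24330 = 1.68271
AR% = (RR − 1)/RR × 100 = (1.68271 − 1)/1.68271 × 100 = 40.5722%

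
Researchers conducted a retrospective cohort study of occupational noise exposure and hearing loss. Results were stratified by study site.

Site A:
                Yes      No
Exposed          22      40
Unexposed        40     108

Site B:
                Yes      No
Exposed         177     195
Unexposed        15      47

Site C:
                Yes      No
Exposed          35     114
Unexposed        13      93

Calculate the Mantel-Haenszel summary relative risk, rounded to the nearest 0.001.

1.715

RR_MH = Σ(aᵢ·n₀ᵢ/nᵢ) / Σ(cᵢ·n₁ᵢ/nᵢ), with n₁ᵢ = aᵢ+bᵢ (exposed), n₀ᵢ = cᵢ+dᵢ (unexposed), nᵢ = n₁ᵢ+n₀ᵢ.
Stratum 1 (Site A): n₁ = 62, n₀ = 148, n = 210; a·n₀/n = 22·148/210 = 15.5048; c·n₁/n = 40·62/210 = 11.8095
Stratum 2 (Site B): n₁ = 372, n₀ = 62, n = 434; a·n₀/n = 177·62/434 = 25.2857; c·n₁/n = 15·372/434 = 12.8571
Stratum 3 (Site C): n₁ = 149, n₀ = 106, n = 255; a·n₀/n = 35·106/255 = 14.5490; c·n₁/n = 13·149/255 = 7.5961
RR_MH = (15.5048 + 25.2857 + 14.5490) / (11.8095 + 12.8571 + 7.5961) = 55.3395 / 32.2627 = 1.71528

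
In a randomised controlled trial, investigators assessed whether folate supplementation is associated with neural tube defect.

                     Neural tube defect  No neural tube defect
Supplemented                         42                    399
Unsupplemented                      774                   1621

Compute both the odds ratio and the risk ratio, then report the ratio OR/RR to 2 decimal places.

Cells: a = 42, b = 399, c = 774, d = 1621.
OR = (42·1621)/(399·774) = 68082/308826 = 0.22045
Risk in exposed = 42/441 = 0.09524; risk in unexposed = 774/2395 = 0.32317; RR = 0.29470
OR/RR = 0.22045 / 0.29470 = 0.74807
The outcome is not rare, so the OR lies further from 1 than the RR.

0.75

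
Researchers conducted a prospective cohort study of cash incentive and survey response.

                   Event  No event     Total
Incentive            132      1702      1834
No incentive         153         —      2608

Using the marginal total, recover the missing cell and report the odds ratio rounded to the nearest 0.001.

The missing cell is in the unexposed row: 2608 − 153 = 2455.
So a = 132, b = 1702, c = 153, d = 2455.
OR = (a·d)/(b·c) = (132 × 2455) / (1702 × 153) = 324060 / 260406 = 1.24444

1.244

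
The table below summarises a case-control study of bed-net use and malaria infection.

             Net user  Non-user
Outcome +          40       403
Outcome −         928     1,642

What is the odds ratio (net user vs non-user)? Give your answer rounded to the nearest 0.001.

0.176

Reading the table with exposure as columns: a = 40 (Net user, case), b = 928 (Net user, non-case), c = 403 (Non-user, case), d = 1642.
OR = (a·d)/(b·c) = (40 × 1642) / (928 × 403) = 65680 / 373984 = 0.17562
Exposure is associated with lower odds of malaria infection (OR = 0.18 < 1).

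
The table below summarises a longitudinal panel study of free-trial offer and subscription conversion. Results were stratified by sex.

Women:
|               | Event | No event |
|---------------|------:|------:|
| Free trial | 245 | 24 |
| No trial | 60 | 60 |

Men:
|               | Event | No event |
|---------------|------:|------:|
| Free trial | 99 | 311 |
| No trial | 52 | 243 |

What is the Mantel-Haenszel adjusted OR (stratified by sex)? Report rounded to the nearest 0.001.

2.699

OR_MH = Σ(aᵢdᵢ/nᵢ) / Σ(bᵢcᵢ/nᵢ), where nᵢ is the stratum total.
Stratum 1 (Women): n = 389; a·d/n = 245·60/389 = 37.7892; b·c/n = 24·60/389 = 3.7018
Stratum 2 (Men): n = 705; a·d/n = 99·243/705 = 34.1234; b·c/n = 311·52/705 = 22.9390
OR_MH = (37.7892 + 34.1234) / (3.7018 + 22.9390) = 71.9126 / 26.6408 = 2.69934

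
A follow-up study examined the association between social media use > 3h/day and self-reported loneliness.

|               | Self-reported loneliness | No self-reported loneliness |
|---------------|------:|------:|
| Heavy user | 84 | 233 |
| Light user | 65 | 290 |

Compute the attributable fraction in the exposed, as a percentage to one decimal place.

30.9

Cells: a = 84, b = 233, c = 65, d = 290.
Risk in exposed = 84/317 = 0.26498; risk in unexposed = 65/355 = 0.18310.
RR = 0.26498/0.18310 = 1.44722
AR% = (RR − 1)/RR × 100 = (1.44722 − 1)/1.44722 × 100 = 30.9021%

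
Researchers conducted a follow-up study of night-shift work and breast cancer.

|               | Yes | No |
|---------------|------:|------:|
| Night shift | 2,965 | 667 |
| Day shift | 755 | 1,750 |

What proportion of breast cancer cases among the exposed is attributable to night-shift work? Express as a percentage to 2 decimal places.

63.08

Cells: a = 2965, b = 667, c = 755, d = 1750.
Risk in exposed = 2965/3632 = 0.81635; risk in unexposed = 755/2505 = 0.30140.
RR = 0.81635/0.30140 = 2.70857
AR% = (RR − 1)/RR × 100 = (2.70857 − 1)/2.70857 × 100 = 63.0801%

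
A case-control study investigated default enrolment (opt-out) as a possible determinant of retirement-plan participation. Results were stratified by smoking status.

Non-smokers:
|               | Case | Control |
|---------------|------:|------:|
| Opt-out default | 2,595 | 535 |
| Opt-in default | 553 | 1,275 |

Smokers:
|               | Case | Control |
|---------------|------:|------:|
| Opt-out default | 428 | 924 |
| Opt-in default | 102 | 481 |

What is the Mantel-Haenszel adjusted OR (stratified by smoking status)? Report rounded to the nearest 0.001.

OR_MH = Σ(aᵢdᵢ/nᵢ) / Σ(bᵢcᵢ/nᵢ), where nᵢ is the stratum total.
Stratum 1 (Non-smokers): n = 4958; a·d/n = 2595·1275/4958 = 667.3306; b·c/n = 535·553/4958 = 59.6722
Stratum 2 (Smokers): n = 1935; a·d/n = 428·481/1935 = 106.3917; b·c/n = 924·102/1935 = 48.7070
OR_MH = (667.3306 + 106.3917) / (59.6722 + 48.7070) = 773.7223 / 108.3792 = 7.13903

7.139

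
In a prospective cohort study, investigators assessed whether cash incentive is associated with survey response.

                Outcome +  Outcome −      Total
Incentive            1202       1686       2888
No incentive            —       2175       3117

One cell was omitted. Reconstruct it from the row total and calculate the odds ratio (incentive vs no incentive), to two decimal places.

1.65

The missing cell is in the unexposed row: 3117 − 2175 = 942.
So a = 1202, b = 1686, c = 942, d = 2175.
OR = (a·d)/(b·c) = (1202 × 2175) / (1686 × 942) = 2614350 / 1588212 = 1.64610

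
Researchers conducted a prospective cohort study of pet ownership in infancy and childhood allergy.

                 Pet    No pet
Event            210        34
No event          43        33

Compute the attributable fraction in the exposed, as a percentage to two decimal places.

38.86

Reading the table with exposure as columns: a = 210 (Pet, case), b = 43 (Pet, non-case), c = 34 (No pet, case), d = 33.
Risk in exposed = 210/253 = 0.83004; risk in unexposed = 34/67 = 0.50746.
RR = 0.83004/0.50746 = 1.63567
AR% = (RR − 1)/RR × 100 = (1.63567 − 1)/1.63567 × 100 = 38.8628%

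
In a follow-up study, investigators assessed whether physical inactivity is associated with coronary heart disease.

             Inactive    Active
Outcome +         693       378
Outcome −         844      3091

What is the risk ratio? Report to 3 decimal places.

4.138

Reading the table with exposure as columns: a = 693 (Inactive, case), b = 844 (Inactive, non-case), c = 378 (Active, case), d = 3091.
Risk in exposed = 693/1537 = 0.45088; risk in unexposed = 378/3469 = 0.10897.
RR = 0.45088 / 0.10897 = 4.13782
The risk among the exposed is 4.14 times that among the unexposed.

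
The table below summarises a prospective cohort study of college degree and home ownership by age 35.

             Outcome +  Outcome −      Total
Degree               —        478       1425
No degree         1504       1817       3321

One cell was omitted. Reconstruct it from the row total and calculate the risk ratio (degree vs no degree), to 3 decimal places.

1.467

The missing cell is in the exposed row: 1425 − 478 = 947.
So a = 947, b = 478, c = 1504, d = 1817.
RR = [a/(a+b)] / [c/(c+d)] = (947/1425) / (1504/3321) = 0.66456/0.45288 = 1.46743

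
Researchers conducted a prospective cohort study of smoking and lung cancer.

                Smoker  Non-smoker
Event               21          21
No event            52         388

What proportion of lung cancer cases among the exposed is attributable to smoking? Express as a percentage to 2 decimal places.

82.15

Reading the table with exposure as columns: a = 21 (Smoker, case), b = 52 (Smoker, non-case), c = 21 (Non-smoker, case), d = 388.
Risk in exposed = 21/73 = 0.28767; risk in unexposed = 21/409 = 0.05134.
RR = 0.28767/0.05134 = 5.60274
AR% = (RR − 1)/RR × 100 = (5.60274 − 1)/5.60274 × 100 = 82.1516%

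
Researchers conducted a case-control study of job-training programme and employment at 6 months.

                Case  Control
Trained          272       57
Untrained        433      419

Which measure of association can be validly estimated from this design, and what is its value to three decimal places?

Cells: a = 272, b = 57, c = 433, d = 419.
This is a case-control study: participants were sampled on outcome status, so risks in the source population cannot be estimated directly — relative risk is not valid here. The odds ratio is the appropriate measure.
OR = (a·d)/(b·c) = (272 × 419) / (57 × 433) = 113968 / 24681 = 4.61764

4.618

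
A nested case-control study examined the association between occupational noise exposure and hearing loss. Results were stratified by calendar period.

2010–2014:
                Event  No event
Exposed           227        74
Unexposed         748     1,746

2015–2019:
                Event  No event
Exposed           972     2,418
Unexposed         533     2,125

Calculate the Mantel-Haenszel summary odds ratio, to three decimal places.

OR_MH = Σ(aᵢdᵢ/nᵢ) / Σ(bᵢcᵢ/nᵢ), where nᵢ is the stratum total.
Stratum 1 (2010–2014): n = 2795; a·d/n = 227·1746/2795 = 141.8039; b·c/n = 74·748/2795 = 19.8039
Stratum 2 (2015–2019): n = 6048; a·d/n = 972·2125/6048 = 341.5179; b·c/n = 2418·533/6048 = 213.0942
OR_MH = (141.8039 + 341.5179) / (19.8039 + 213.0942) = 483.3218 / 232.8982 = 2.07525

2.075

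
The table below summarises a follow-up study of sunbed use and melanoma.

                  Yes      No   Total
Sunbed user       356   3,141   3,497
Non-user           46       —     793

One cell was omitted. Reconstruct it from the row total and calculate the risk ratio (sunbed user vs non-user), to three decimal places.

1.755

The missing cell is in the unexposed row: 793 − 46 = 747.
So a = 356, b = 3141, c = 46, d = 747.
RR = [a/(a+b)] / [c/(c+d)] = (356/3497) / (46/793) = 0.10180/0.05801 = 1.75497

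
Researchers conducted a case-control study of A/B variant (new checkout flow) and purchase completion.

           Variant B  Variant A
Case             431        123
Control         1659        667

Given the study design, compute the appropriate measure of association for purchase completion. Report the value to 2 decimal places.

Reading the table with exposure as columns: a = 431 (Variant B, case), b = 1659 (Variant B, non-case), c = 123 (Variant A, case), d = 667.
This is a case-control study: participants were sampled on outcome status, so risks in the source population cannot be estimated directly — relative risk is not valid here. The odds ratio is the appropriate measure.
OR = (a·d)/(b·c) = (431 × 667) / (1659 × 123) = 287477 / 204057 = 1.40881

1.41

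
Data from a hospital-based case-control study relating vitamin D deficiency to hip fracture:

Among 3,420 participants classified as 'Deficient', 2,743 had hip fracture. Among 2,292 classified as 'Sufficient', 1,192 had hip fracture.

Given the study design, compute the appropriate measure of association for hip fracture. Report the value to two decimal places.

3.74

From the description: a = 2743, b = 677, c = 1192, d = 1100.
This is a hospital-based case-control study: participants were sampled on outcome status, so risks in the source population cannot be estimated directly — relative risk is not valid here. The odds ratio is the appropriate measure.
OR = (a·d)/(b·c) = (2743 × 1100) / (677 × 1192) = 3017300 / 806984 = 3.73898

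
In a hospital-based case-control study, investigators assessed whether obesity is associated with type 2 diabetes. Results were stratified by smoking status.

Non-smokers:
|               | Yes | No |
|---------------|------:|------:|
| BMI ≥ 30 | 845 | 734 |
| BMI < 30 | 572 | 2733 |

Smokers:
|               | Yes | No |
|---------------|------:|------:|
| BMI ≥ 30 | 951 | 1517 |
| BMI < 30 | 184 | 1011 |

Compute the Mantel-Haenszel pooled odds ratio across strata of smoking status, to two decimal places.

4.53

OR_MH = Σ(aᵢdᵢ/nᵢ) / Σ(bᵢcᵢ/nᵢ), where nᵢ is the stratum total.
Stratum 1 (Non-smokers): n = 4884; a·d/n = 845·2733/4884 = 472.8471; b·c/n = 734·572/4884 = 85.9640
Stratum 2 (Smokers): n = 3663; a·d/n = 951·1011/3663 = 262.4791; b·c/n = 1517·184/3663 = 76.2020
OR_MH = (472.8471 + 262.4791) / (85.9640 + 76.2020) = 735.3262 / 162.1660 = 4.53440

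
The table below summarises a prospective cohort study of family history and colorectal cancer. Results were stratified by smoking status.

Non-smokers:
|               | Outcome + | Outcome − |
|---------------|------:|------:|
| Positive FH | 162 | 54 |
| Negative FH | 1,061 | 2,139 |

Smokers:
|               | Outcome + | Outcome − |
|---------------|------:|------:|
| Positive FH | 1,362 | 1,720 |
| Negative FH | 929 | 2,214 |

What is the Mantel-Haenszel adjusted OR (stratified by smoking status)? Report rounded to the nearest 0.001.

2.142

OR_MH = Σ(aᵢdᵢ/nᵢ) / Σ(bᵢcᵢ/nᵢ), where nᵢ is the stratum total.
Stratum 1 (Non-smokers): n = 3416; a·d/n = 162·2139/3416 = 101.4397; b·c/n = 54·1061/3416 = 16.7722
Stratum 2 (Smokers): n = 6225; a·d/n = 1362·2214/6225 = 484.4125; b·c/n = 1720·929/6225 = 256.6876
OR_MH = (101.4397 + 484.4125) / (16.7722 + 256.6876) = 585.8522 / 273.4598 = 2.14237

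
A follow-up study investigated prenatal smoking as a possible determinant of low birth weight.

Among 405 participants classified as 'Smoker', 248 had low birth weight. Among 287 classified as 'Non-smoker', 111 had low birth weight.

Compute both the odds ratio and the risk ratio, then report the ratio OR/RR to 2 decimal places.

From the description: a = 248, b = 157, c = 111, d = 176.
OR = (248·176)/(157·111) = 43648/17427 = 2.50462
Risk in exposed = 248/405 = 0.61235; risk in unexposed = 111/287 = 0.38676; RR = 1.58327
OR/RR = 2.50462 / 1.58327 = 1.58193
The outcome is not rare, so the OR lies further from 1 than the RR.

1.58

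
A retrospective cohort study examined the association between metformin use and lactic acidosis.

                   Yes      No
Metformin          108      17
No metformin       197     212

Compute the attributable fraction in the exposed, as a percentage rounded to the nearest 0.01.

Cells: a = 108, b = 17, c = 197, d = 212.
Risk in exposed = 108/125 = 0.86400; risk in unexposed = 197/409 = 0.48166.
RR = 0.86400/0.48166 = 1.79379
AR% = (RR − 1)/RR × 100 = (1.79379 − 1)/1.79379 × 100 = 44.2520%

44.25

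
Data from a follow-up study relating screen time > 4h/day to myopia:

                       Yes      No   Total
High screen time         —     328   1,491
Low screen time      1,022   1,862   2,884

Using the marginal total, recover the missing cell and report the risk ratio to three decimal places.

The missing cell is in the exposed row: 1491 − 328 = 1163.
So a = 1163, b = 328, c = 1022, d = 1862.
RR = [a/(a+b)] / [c/(c+d)] = (1163/1491) / (1022/2884) = 0.78001/0.35437 = 2.20113

2.201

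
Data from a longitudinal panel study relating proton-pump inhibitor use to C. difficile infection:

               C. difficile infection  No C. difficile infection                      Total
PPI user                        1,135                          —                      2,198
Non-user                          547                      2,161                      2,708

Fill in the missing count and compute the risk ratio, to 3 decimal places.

The missing cell is in the exposed row: 2198 − 1135 = 1063.
So a = 1135, b = 1063, c = 547, d = 2161.
RR = [a/(a+b)] / [c/(c+d)] = (1135/2198) / (547/2708) = 0.51638/0.20199 = 2.55640

2.556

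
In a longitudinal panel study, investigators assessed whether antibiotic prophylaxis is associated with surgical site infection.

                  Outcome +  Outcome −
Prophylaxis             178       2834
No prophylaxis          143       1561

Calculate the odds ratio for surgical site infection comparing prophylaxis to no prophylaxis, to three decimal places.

Cells: a = 178, b = 2834, c = 143, d = 1561.
OR = (a·d)/(b·c) = (178 × 1561) / (2834 × 143) = 277858 / 405262 = 0.68563
Exposure is associated with lower odds of surgical site infection (OR = 0.69 < 1).

0.686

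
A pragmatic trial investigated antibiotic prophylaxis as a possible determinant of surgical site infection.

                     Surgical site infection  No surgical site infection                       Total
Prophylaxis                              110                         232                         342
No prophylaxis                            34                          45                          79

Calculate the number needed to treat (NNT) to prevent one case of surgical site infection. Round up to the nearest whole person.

Risk in treated group = 110/342 = 0.32164; risk in control = 34/79 = 0.43038.
Absolute risk reduction = 0.43038 − 0.32164 = 0.10874
NNT = 1 / ARR = 1 / 0.10874 = 9.196 → round up → 10

10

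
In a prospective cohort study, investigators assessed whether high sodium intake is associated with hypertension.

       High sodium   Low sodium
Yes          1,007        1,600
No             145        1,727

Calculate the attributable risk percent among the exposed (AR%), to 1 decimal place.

45.0

Reading the table with exposure as columns: a = 1007 (High sodium, case), b = 145 (High sodium, non-case), c = 1600 (Low sodium, case), d = 1727.
Risk in exposed = 1007/1152 = 0.87413; risk in unexposed = 1600/3327 = 0.48091.
RR = 0.87413/0.48091 = 1.81765
AR% = (RR − 1)/RR × 100 = (1.81765 − 1)/1.81765 × 100 = 44.9839%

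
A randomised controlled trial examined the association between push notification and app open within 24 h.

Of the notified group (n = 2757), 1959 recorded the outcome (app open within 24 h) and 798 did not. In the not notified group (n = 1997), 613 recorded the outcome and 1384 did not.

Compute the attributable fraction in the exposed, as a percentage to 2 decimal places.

From the description: a = 1959, b = 798, c = 613, d = 1384.
Risk in exposed = 1959/2757 = 0.71055; risk in unexposed = 613/1997 = 0.30696.
RR = 0.71055/0.30696 = 2.31481
AR% = (RR − 1)/RR × 100 = (2.31481 − 1)/2.31481 × 100 = 56.7999%

56.80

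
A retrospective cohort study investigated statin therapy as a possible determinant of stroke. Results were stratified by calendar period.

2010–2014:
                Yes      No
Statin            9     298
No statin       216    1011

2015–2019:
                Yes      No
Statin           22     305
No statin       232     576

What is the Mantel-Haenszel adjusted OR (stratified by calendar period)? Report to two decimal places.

0.16

OR_MH = Σ(aᵢdᵢ/nᵢ) / Σ(bᵢcᵢ/nᵢ), where nᵢ is the stratum total.
Stratum 1 (2010–2014): n = 1534; a·d/n = 9·1011/1534 = 5.9316; b·c/n = 298·216/1534 = 41.9609
Stratum 2 (2015–2019): n = 1135; a·d/n = 22·576/1135 = 11.1648; b·c/n = 305·232/1135 = 62.3436
OR_MH = (5.9316 + 11.1648) / (41.9609 + 62.3436) = 17.0963 / 104.3045 = 0.16391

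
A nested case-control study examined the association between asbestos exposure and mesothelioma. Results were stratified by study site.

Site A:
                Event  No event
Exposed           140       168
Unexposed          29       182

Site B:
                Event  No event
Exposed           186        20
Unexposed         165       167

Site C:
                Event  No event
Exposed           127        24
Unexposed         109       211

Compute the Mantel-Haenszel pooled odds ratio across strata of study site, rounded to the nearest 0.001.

7.769

OR_MH = Σ(aᵢdᵢ/nᵢ) / Σ(bᵢcᵢ/nᵢ), where nᵢ is the stratum total.
Stratum 1 (Site A): n = 519; a·d/n = 140·182/519 = 49.0944; b·c/n = 168·29/519 = 9.3873
Stratum 2 (Site B): n = 538; a·d/n = 186·167/538 = 57.7361; b·c/n = 20·165/538 = 6.1338
Stratum 3 (Site C): n = 471; a·d/n = 127·211/471 = 56.8938; b·c/n = 24·109/471 = 5.5541
OR_MH = (49.0944 + 57.7361 + 56.8938) / (9.3873 + 6.1338 + 5.5541) = 163.7243 / 21.0753 = 7.76856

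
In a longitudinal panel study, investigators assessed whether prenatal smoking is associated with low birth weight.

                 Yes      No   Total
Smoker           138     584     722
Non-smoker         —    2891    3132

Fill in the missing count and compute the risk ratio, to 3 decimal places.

The missing cell is in the unexposed row: 3132 − 2891 = 241.
So a = 138, b = 584, c = 241, d = 2891.
RR = [a/(a+b)] / [c/(c+d)] = (138/722) / (241/3132) = 0.19114/0.07695 = 2.48397

2.484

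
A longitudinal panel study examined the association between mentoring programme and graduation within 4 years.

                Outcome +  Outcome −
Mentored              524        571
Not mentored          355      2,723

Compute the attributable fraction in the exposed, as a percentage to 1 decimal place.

75.9

Cells: a = 524, b = 571, c = 355, d = 2723.
Risk in exposed = 524/1095 = 0.47854; risk in unexposed = 355/3078 = 0.11533.
RR = 0.47854/0.11533 = 4.14913
AR% = (RR − 1)/RR × 100 = (4.14913 − 1)/4.14913 × 100 = 75.8986%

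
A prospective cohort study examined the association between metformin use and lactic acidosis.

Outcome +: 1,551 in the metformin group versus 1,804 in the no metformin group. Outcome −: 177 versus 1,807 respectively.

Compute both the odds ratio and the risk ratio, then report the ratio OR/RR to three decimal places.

From the description: a = 1551, b = 177, c = 1804, d = 1807.
OR = (1551·1807)/(177·1804) = 2802657/319308 = 8.77728
Risk in exposed = 1551/1728 = 0.89757; risk in unexposed = 1804/3611 = 0.49958; RR = 1.79663
OR/RR = 8.77728 / 1.79663 = 4.88541
The outcome is not rare, so the OR lies further from 1 than the RR.

4.885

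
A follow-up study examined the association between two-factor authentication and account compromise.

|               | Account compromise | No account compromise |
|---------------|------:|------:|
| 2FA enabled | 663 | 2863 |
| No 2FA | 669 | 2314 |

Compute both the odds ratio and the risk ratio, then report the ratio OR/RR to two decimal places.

Cells: a = 663, b = 2863, c = 669, d = 2314.
OR = (663·2314)/(2863·669) = 1534182/1915347 = 0.80099
Risk in exposed = 663/3526 = 0.18803; risk in unexposed = 669/2983 = 0.22427; RR = 0.83841
OR/RR = 0.80099 / 0.83841 = 0.95537
The outcome is not rare, so the OR lies further from 1 than the RR.

0.96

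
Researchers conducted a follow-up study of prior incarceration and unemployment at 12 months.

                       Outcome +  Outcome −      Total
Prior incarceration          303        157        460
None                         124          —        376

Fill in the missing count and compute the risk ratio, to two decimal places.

2.00

The missing cell is in the unexposed row: 376 − 124 = 252.
So a = 303, b = 157, c = 124, d = 252.
RR = [a/(a+b)] / [c/(c+d)] = (303/460) / (124/376) = 0.65870/0.32979 = 1.99734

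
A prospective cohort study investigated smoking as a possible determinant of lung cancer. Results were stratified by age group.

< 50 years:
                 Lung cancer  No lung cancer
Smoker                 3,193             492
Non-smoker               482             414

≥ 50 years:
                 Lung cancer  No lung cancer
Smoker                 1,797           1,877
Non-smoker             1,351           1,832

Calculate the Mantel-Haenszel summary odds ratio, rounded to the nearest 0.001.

1.823

OR_MH = Σ(aᵢdᵢ/nᵢ) / Σ(bᵢcᵢ/nᵢ), where nᵢ is the stratum total.
Stratum 1 (< 50 years): n = 4581; a·d/n = 3193·414/4581 = 288.5619; b·c/n = 492·482/4581 = 51.7669
Stratum 2 (≥ 50 years): n = 6857; a·d/n = 1797·1832/6857 = 480.1085; b·c/n = 1877·1351/6857 = 369.8158
OR_MH = (288.5619 + 480.1085) / (51.7669 + 369.8158) = 768.6704 / 421.5827 = 1.82330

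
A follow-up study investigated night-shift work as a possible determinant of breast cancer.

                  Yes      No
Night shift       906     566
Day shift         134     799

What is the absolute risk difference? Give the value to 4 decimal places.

0.4719

Cells: a = 906, b = 566, c = 134, d = 799.
Risk in exposed = 906/1472 = 0.615489; risk in unexposed = 134/933 = 0.143623.
Risk difference = 0.615489 − 0.143623 = 0.471866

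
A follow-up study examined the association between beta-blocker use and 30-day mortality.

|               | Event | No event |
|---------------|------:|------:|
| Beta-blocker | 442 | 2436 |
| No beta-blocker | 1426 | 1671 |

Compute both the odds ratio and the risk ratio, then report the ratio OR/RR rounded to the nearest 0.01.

Cells: a = 442, b = 2436, c = 1426, d = 1671.
OR = (442·1671)/(2436·1426) = 738582/3473736 = 0.21262
Risk in exposed = 442/2878 = 0.15358; risk in unexposed = 1426/3097 = 0.46045; RR = 0.33354
OR/RR = 0.21262 / 0.33354 = 0.63745
The outcome is not rare, so the OR lies further from 1 than the RR.

0.64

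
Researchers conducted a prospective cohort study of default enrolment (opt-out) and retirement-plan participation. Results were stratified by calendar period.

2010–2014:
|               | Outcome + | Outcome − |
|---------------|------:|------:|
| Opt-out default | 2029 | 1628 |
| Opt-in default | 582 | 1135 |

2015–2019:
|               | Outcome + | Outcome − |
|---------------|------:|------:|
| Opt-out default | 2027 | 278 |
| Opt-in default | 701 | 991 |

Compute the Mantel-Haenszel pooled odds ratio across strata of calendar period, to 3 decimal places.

OR_MH = Σ(aᵢdᵢ/nᵢ) / Σ(bᵢcᵢ/nᵢ), where nᵢ is the stratum total.
Stratum 1 (2010–2014): n = 5374; a·d/n = 2029·1135/5374 = 428.5290; b·c/n = 1628·582/5374 = 176.3111
Stratum 2 (2015–2019): n = 3997; a·d/n = 2027·991/3997 = 502.5662; b·c/n = 278·701/3997 = 48.7561
OR_MH = (428.5290 + 502.5662) / (176.3111 + 48.7561) = 931.0952 / 225.0672 = 4.13697

4.137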